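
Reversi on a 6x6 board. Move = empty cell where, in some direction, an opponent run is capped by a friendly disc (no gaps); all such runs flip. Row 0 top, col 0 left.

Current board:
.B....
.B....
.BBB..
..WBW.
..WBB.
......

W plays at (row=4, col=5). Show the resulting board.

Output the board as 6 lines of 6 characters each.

Answer: .B....
.B....
.BBB..
..WBW.
..WWWW
......

Derivation:
Place W at (4,5); scan 8 dirs for brackets.
Dir NW: first cell 'W' (not opp) -> no flip
Dir N: first cell '.' (not opp) -> no flip
Dir NE: edge -> no flip
Dir W: opp run (4,4) (4,3) capped by W -> flip
Dir E: edge -> no flip
Dir SW: first cell '.' (not opp) -> no flip
Dir S: first cell '.' (not opp) -> no flip
Dir SE: edge -> no flip
All flips: (4,3) (4,4)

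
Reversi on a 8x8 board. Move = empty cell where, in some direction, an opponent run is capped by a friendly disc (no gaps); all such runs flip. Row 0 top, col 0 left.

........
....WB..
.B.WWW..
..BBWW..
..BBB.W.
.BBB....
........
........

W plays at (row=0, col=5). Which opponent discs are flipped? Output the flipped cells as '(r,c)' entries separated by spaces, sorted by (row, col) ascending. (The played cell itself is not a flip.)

Dir NW: edge -> no flip
Dir N: edge -> no flip
Dir NE: edge -> no flip
Dir W: first cell '.' (not opp) -> no flip
Dir E: first cell '.' (not opp) -> no flip
Dir SW: first cell 'W' (not opp) -> no flip
Dir S: opp run (1,5) capped by W -> flip
Dir SE: first cell '.' (not opp) -> no flip

Answer: (1,5)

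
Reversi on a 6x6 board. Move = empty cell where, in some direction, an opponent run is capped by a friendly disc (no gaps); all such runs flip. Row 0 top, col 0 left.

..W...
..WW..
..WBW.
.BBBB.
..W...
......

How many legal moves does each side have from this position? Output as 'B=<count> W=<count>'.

-- B to move --
(0,1): flips 1 -> legal
(0,3): flips 1 -> legal
(0,4): flips 2 -> legal
(1,1): flips 1 -> legal
(1,4): flips 1 -> legal
(1,5): flips 1 -> legal
(2,1): flips 1 -> legal
(2,5): flips 1 -> legal
(3,5): no bracket -> illegal
(4,1): no bracket -> illegal
(4,3): no bracket -> illegal
(5,1): flips 1 -> legal
(5,2): flips 1 -> legal
(5,3): flips 1 -> legal
B mobility = 11
-- W to move --
(1,4): no bracket -> illegal
(2,0): flips 1 -> legal
(2,1): no bracket -> illegal
(2,5): no bracket -> illegal
(3,0): no bracket -> illegal
(3,5): no bracket -> illegal
(4,0): flips 1 -> legal
(4,1): no bracket -> illegal
(4,3): flips 2 -> legal
(4,4): flips 2 -> legal
(4,5): flips 2 -> legal
W mobility = 5

Answer: B=11 W=5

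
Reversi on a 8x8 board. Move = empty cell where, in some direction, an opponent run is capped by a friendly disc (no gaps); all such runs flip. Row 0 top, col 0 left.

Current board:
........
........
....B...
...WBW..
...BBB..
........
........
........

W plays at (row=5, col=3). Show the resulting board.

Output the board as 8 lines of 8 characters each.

Place W at (5,3); scan 8 dirs for brackets.
Dir NW: first cell '.' (not opp) -> no flip
Dir N: opp run (4,3) capped by W -> flip
Dir NE: opp run (4,4) capped by W -> flip
Dir W: first cell '.' (not opp) -> no flip
Dir E: first cell '.' (not opp) -> no flip
Dir SW: first cell '.' (not opp) -> no flip
Dir S: first cell '.' (not opp) -> no flip
Dir SE: first cell '.' (not opp) -> no flip
All flips: (4,3) (4,4)

Answer: ........
........
....B...
...WBW..
...WWB..
...W....
........
........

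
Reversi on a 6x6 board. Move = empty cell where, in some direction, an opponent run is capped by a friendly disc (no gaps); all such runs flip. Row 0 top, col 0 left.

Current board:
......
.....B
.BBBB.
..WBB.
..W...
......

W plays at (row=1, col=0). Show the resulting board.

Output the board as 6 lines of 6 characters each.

Place W at (1,0); scan 8 dirs for brackets.
Dir NW: edge -> no flip
Dir N: first cell '.' (not opp) -> no flip
Dir NE: first cell '.' (not opp) -> no flip
Dir W: edge -> no flip
Dir E: first cell '.' (not opp) -> no flip
Dir SW: edge -> no flip
Dir S: first cell '.' (not opp) -> no flip
Dir SE: opp run (2,1) capped by W -> flip
All flips: (2,1)

Answer: ......
W....B
.WBBB.
..WBB.
..W...
......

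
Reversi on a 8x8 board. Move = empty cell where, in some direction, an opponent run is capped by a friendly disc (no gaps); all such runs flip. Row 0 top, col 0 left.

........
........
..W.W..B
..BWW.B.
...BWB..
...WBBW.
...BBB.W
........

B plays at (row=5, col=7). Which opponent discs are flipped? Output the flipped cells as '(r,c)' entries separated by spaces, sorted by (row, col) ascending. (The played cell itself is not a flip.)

Dir NW: first cell '.' (not opp) -> no flip
Dir N: first cell '.' (not opp) -> no flip
Dir NE: edge -> no flip
Dir W: opp run (5,6) capped by B -> flip
Dir E: edge -> no flip
Dir SW: first cell '.' (not opp) -> no flip
Dir S: opp run (6,7), next='.' -> no flip
Dir SE: edge -> no flip

Answer: (5,6)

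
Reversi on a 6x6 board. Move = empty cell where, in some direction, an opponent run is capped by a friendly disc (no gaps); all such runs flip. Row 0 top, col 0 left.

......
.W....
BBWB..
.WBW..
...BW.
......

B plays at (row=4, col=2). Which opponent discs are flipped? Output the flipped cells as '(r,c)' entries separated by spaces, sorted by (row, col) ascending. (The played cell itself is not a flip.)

Dir NW: opp run (3,1) capped by B -> flip
Dir N: first cell 'B' (not opp) -> no flip
Dir NE: opp run (3,3), next='.' -> no flip
Dir W: first cell '.' (not opp) -> no flip
Dir E: first cell 'B' (not opp) -> no flip
Dir SW: first cell '.' (not opp) -> no flip
Dir S: first cell '.' (not opp) -> no flip
Dir SE: first cell '.' (not opp) -> no flip

Answer: (3,1)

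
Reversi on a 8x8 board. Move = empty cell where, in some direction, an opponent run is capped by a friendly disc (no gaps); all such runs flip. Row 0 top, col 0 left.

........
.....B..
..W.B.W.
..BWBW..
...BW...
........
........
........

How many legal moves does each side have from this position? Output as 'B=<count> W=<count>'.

-- B to move --
(1,1): no bracket -> illegal
(1,2): flips 1 -> legal
(1,3): no bracket -> illegal
(1,6): no bracket -> illegal
(1,7): no bracket -> illegal
(2,1): no bracket -> illegal
(2,3): flips 1 -> legal
(2,5): no bracket -> illegal
(2,7): no bracket -> illegal
(3,1): no bracket -> illegal
(3,6): flips 1 -> legal
(3,7): flips 1 -> legal
(4,2): flips 1 -> legal
(4,5): flips 1 -> legal
(4,6): flips 1 -> legal
(5,3): no bracket -> illegal
(5,4): flips 1 -> legal
(5,5): no bracket -> illegal
B mobility = 8
-- W to move --
(0,4): flips 1 -> legal
(0,5): no bracket -> illegal
(0,6): flips 2 -> legal
(1,3): flips 1 -> legal
(1,4): flips 2 -> legal
(1,6): no bracket -> illegal
(2,1): no bracket -> illegal
(2,3): no bracket -> illegal
(2,5): no bracket -> illegal
(3,1): flips 1 -> legal
(4,1): no bracket -> illegal
(4,2): flips 2 -> legal
(4,5): no bracket -> illegal
(5,2): no bracket -> illegal
(5,3): flips 1 -> legal
(5,4): no bracket -> illegal
W mobility = 7

Answer: B=8 W=7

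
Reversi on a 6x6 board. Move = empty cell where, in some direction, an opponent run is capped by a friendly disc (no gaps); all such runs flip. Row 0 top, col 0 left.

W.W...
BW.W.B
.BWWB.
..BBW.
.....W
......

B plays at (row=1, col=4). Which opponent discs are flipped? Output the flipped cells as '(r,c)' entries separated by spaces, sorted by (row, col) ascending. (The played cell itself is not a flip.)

Answer: (2,3)

Derivation:
Dir NW: first cell '.' (not opp) -> no flip
Dir N: first cell '.' (not opp) -> no flip
Dir NE: first cell '.' (not opp) -> no flip
Dir W: opp run (1,3), next='.' -> no flip
Dir E: first cell 'B' (not opp) -> no flip
Dir SW: opp run (2,3) capped by B -> flip
Dir S: first cell 'B' (not opp) -> no flip
Dir SE: first cell '.' (not opp) -> no flip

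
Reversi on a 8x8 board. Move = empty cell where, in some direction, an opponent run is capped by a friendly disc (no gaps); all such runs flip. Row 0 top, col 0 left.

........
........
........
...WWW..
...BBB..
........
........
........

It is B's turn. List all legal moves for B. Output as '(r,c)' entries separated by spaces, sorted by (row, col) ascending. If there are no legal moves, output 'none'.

Answer: (2,2) (2,3) (2,4) (2,5) (2,6)

Derivation:
(2,2): flips 1 -> legal
(2,3): flips 2 -> legal
(2,4): flips 1 -> legal
(2,5): flips 2 -> legal
(2,6): flips 1 -> legal
(3,2): no bracket -> illegal
(3,6): no bracket -> illegal
(4,2): no bracket -> illegal
(4,6): no bracket -> illegal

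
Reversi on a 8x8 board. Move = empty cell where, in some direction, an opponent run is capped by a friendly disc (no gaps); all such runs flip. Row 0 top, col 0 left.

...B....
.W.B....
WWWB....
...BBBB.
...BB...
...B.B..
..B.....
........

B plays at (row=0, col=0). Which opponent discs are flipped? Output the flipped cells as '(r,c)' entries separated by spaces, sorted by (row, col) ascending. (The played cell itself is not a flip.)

Answer: (1,1) (2,2)

Derivation:
Dir NW: edge -> no flip
Dir N: edge -> no flip
Dir NE: edge -> no flip
Dir W: edge -> no flip
Dir E: first cell '.' (not opp) -> no flip
Dir SW: edge -> no flip
Dir S: first cell '.' (not opp) -> no flip
Dir SE: opp run (1,1) (2,2) capped by B -> flip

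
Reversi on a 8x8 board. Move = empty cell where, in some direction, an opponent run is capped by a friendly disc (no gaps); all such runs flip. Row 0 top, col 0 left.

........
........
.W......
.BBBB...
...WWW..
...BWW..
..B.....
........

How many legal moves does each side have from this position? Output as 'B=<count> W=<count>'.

-- B to move --
(1,0): flips 1 -> legal
(1,1): flips 1 -> legal
(1,2): no bracket -> illegal
(2,0): no bracket -> illegal
(2,2): no bracket -> illegal
(3,0): no bracket -> illegal
(3,5): flips 1 -> legal
(3,6): no bracket -> illegal
(4,2): no bracket -> illegal
(4,6): no bracket -> illegal
(5,2): flips 1 -> legal
(5,6): flips 3 -> legal
(6,3): no bracket -> illegal
(6,4): flips 2 -> legal
(6,5): flips 2 -> legal
(6,6): flips 2 -> legal
B mobility = 8
-- W to move --
(2,0): no bracket -> illegal
(2,2): flips 1 -> legal
(2,3): flips 2 -> legal
(2,4): flips 1 -> legal
(2,5): flips 1 -> legal
(3,0): no bracket -> illegal
(3,5): no bracket -> illegal
(4,0): no bracket -> illegal
(4,1): flips 1 -> legal
(4,2): no bracket -> illegal
(5,1): no bracket -> illegal
(5,2): flips 1 -> legal
(6,1): no bracket -> illegal
(6,3): flips 1 -> legal
(6,4): no bracket -> illegal
(7,1): flips 2 -> legal
(7,2): no bracket -> illegal
(7,3): no bracket -> illegal
W mobility = 8

Answer: B=8 W=8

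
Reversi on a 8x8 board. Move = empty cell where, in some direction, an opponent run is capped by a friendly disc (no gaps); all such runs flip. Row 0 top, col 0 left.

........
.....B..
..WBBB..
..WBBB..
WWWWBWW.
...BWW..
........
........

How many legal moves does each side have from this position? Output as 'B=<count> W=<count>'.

Answer: B=12 W=11

Derivation:
-- B to move --
(1,1): flips 1 -> legal
(1,2): no bracket -> illegal
(1,3): no bracket -> illegal
(2,1): flips 1 -> legal
(3,0): no bracket -> illegal
(3,1): flips 2 -> legal
(3,6): no bracket -> illegal
(3,7): no bracket -> illegal
(4,7): flips 2 -> legal
(5,0): flips 2 -> legal
(5,1): flips 1 -> legal
(5,2): flips 1 -> legal
(5,6): flips 3 -> legal
(5,7): flips 1 -> legal
(6,3): no bracket -> illegal
(6,4): flips 1 -> legal
(6,5): flips 2 -> legal
(6,6): flips 1 -> legal
B mobility = 12
-- W to move --
(0,4): no bracket -> illegal
(0,5): flips 3 -> legal
(0,6): flips 3 -> legal
(1,2): flips 2 -> legal
(1,3): flips 4 -> legal
(1,4): flips 4 -> legal
(1,6): flips 2 -> legal
(2,6): flips 3 -> legal
(3,6): flips 3 -> legal
(5,2): flips 1 -> legal
(6,2): no bracket -> illegal
(6,3): flips 1 -> legal
(6,4): flips 1 -> legal
W mobility = 11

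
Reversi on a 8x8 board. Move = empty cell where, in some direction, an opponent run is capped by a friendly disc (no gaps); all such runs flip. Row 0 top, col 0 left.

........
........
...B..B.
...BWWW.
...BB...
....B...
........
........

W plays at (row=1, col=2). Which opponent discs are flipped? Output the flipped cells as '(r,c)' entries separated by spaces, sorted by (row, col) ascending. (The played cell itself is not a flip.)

Dir NW: first cell '.' (not opp) -> no flip
Dir N: first cell '.' (not opp) -> no flip
Dir NE: first cell '.' (not opp) -> no flip
Dir W: first cell '.' (not opp) -> no flip
Dir E: first cell '.' (not opp) -> no flip
Dir SW: first cell '.' (not opp) -> no flip
Dir S: first cell '.' (not opp) -> no flip
Dir SE: opp run (2,3) capped by W -> flip

Answer: (2,3)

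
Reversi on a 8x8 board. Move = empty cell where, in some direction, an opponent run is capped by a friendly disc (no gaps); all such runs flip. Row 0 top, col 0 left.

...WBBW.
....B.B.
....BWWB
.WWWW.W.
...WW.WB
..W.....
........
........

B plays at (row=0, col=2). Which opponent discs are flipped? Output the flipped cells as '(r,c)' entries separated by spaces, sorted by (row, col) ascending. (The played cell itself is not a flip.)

Answer: (0,3)

Derivation:
Dir NW: edge -> no flip
Dir N: edge -> no flip
Dir NE: edge -> no flip
Dir W: first cell '.' (not opp) -> no flip
Dir E: opp run (0,3) capped by B -> flip
Dir SW: first cell '.' (not opp) -> no flip
Dir S: first cell '.' (not opp) -> no flip
Dir SE: first cell '.' (not opp) -> no flip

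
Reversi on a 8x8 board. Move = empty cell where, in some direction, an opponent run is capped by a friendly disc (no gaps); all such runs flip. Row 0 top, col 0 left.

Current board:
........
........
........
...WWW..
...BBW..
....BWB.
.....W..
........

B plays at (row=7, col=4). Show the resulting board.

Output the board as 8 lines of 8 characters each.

Place B at (7,4); scan 8 dirs for brackets.
Dir NW: first cell '.' (not opp) -> no flip
Dir N: first cell '.' (not opp) -> no flip
Dir NE: opp run (6,5) capped by B -> flip
Dir W: first cell '.' (not opp) -> no flip
Dir E: first cell '.' (not opp) -> no flip
Dir SW: edge -> no flip
Dir S: edge -> no flip
Dir SE: edge -> no flip
All flips: (6,5)

Answer: ........
........
........
...WWW..
...BBW..
....BWB.
.....B..
....B...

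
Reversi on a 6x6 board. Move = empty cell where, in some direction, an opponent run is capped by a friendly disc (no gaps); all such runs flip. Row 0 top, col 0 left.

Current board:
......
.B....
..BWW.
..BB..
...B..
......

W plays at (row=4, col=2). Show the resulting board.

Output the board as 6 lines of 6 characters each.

Place W at (4,2); scan 8 dirs for brackets.
Dir NW: first cell '.' (not opp) -> no flip
Dir N: opp run (3,2) (2,2), next='.' -> no flip
Dir NE: opp run (3,3) capped by W -> flip
Dir W: first cell '.' (not opp) -> no flip
Dir E: opp run (4,3), next='.' -> no flip
Dir SW: first cell '.' (not opp) -> no flip
Dir S: first cell '.' (not opp) -> no flip
Dir SE: first cell '.' (not opp) -> no flip
All flips: (3,3)

Answer: ......
.B....
..BWW.
..BW..
..WB..
......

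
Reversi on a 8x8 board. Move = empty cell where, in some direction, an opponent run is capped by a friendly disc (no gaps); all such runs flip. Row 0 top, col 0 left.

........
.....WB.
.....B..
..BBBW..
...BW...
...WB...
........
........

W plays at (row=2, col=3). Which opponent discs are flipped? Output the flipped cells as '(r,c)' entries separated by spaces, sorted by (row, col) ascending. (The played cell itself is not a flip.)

Answer: (3,3) (4,3)

Derivation:
Dir NW: first cell '.' (not opp) -> no flip
Dir N: first cell '.' (not opp) -> no flip
Dir NE: first cell '.' (not opp) -> no flip
Dir W: first cell '.' (not opp) -> no flip
Dir E: first cell '.' (not opp) -> no flip
Dir SW: opp run (3,2), next='.' -> no flip
Dir S: opp run (3,3) (4,3) capped by W -> flip
Dir SE: opp run (3,4), next='.' -> no flip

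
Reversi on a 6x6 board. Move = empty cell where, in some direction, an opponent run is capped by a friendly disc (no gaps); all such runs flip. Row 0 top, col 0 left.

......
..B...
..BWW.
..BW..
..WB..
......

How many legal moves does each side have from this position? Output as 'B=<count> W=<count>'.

Answer: B=7 W=8

Derivation:
-- B to move --
(1,3): flips 2 -> legal
(1,4): flips 1 -> legal
(1,5): no bracket -> illegal
(2,5): flips 2 -> legal
(3,1): no bracket -> illegal
(3,4): flips 2 -> legal
(3,5): no bracket -> illegal
(4,1): flips 1 -> legal
(4,4): flips 1 -> legal
(5,1): no bracket -> illegal
(5,2): flips 1 -> legal
(5,3): no bracket -> illegal
B mobility = 7
-- W to move --
(0,1): flips 1 -> legal
(0,2): flips 3 -> legal
(0,3): no bracket -> illegal
(1,1): flips 1 -> legal
(1,3): no bracket -> illegal
(2,1): flips 1 -> legal
(3,1): flips 1 -> legal
(3,4): no bracket -> illegal
(4,1): flips 1 -> legal
(4,4): flips 1 -> legal
(5,2): no bracket -> illegal
(5,3): flips 1 -> legal
(5,4): no bracket -> illegal
W mobility = 8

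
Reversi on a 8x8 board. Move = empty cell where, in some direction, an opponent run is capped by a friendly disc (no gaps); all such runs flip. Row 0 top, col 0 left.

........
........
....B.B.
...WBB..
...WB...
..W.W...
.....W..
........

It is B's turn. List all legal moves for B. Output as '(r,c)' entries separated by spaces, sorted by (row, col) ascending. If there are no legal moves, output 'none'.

(2,2): flips 1 -> legal
(2,3): no bracket -> illegal
(3,2): flips 1 -> legal
(4,1): no bracket -> illegal
(4,2): flips 2 -> legal
(4,5): no bracket -> illegal
(5,1): no bracket -> illegal
(5,3): no bracket -> illegal
(5,5): no bracket -> illegal
(5,6): no bracket -> illegal
(6,1): flips 2 -> legal
(6,2): no bracket -> illegal
(6,3): no bracket -> illegal
(6,4): flips 1 -> legal
(6,6): no bracket -> illegal
(7,4): no bracket -> illegal
(7,5): no bracket -> illegal
(7,6): no bracket -> illegal

Answer: (2,2) (3,2) (4,2) (6,1) (6,4)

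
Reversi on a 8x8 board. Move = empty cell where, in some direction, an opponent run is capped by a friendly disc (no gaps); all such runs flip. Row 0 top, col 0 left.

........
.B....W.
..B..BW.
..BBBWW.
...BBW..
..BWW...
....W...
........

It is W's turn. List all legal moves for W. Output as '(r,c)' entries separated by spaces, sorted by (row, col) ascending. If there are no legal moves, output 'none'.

(0,0): no bracket -> illegal
(0,1): no bracket -> illegal
(0,2): no bracket -> illegal
(1,0): no bracket -> illegal
(1,2): no bracket -> illegal
(1,3): no bracket -> illegal
(1,4): flips 1 -> legal
(1,5): flips 1 -> legal
(2,0): no bracket -> illegal
(2,1): flips 2 -> legal
(2,3): flips 3 -> legal
(2,4): flips 3 -> legal
(3,1): flips 3 -> legal
(4,1): no bracket -> illegal
(4,2): flips 2 -> legal
(5,1): flips 1 -> legal
(5,5): no bracket -> illegal
(6,1): flips 4 -> legal
(6,2): no bracket -> illegal
(6,3): no bracket -> illegal

Answer: (1,4) (1,5) (2,1) (2,3) (2,4) (3,1) (4,2) (5,1) (6,1)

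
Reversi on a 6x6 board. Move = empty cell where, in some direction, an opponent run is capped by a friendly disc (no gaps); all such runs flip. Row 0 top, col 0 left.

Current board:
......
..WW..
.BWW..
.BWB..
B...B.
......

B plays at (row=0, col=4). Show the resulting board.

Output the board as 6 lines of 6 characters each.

Answer: ....B.
..WB..
.BBW..
.BWB..
B...B.
......

Derivation:
Place B at (0,4); scan 8 dirs for brackets.
Dir NW: edge -> no flip
Dir N: edge -> no flip
Dir NE: edge -> no flip
Dir W: first cell '.' (not opp) -> no flip
Dir E: first cell '.' (not opp) -> no flip
Dir SW: opp run (1,3) (2,2) capped by B -> flip
Dir S: first cell '.' (not opp) -> no flip
Dir SE: first cell '.' (not opp) -> no flip
All flips: (1,3) (2,2)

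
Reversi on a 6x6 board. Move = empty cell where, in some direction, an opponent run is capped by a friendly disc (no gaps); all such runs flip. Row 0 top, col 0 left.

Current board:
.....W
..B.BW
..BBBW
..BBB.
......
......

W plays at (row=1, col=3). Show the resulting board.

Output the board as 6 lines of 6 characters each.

Answer: .....W
..BWWW
..BBBW
..BBB.
......
......

Derivation:
Place W at (1,3); scan 8 dirs for brackets.
Dir NW: first cell '.' (not opp) -> no flip
Dir N: first cell '.' (not opp) -> no flip
Dir NE: first cell '.' (not opp) -> no flip
Dir W: opp run (1,2), next='.' -> no flip
Dir E: opp run (1,4) capped by W -> flip
Dir SW: opp run (2,2), next='.' -> no flip
Dir S: opp run (2,3) (3,3), next='.' -> no flip
Dir SE: opp run (2,4), next='.' -> no flip
All flips: (1,4)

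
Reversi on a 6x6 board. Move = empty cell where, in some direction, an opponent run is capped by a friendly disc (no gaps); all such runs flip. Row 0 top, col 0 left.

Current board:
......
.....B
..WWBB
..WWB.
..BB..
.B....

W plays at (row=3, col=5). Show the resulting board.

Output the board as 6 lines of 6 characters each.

Place W at (3,5); scan 8 dirs for brackets.
Dir NW: opp run (2,4), next='.' -> no flip
Dir N: opp run (2,5) (1,5), next='.' -> no flip
Dir NE: edge -> no flip
Dir W: opp run (3,4) capped by W -> flip
Dir E: edge -> no flip
Dir SW: first cell '.' (not opp) -> no flip
Dir S: first cell '.' (not opp) -> no flip
Dir SE: edge -> no flip
All flips: (3,4)

Answer: ......
.....B
..WWBB
..WWWW
..BB..
.B....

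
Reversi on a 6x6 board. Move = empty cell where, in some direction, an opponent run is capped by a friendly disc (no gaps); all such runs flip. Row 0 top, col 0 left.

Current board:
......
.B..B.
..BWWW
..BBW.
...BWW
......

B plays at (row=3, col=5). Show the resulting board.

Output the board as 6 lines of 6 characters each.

Place B at (3,5); scan 8 dirs for brackets.
Dir NW: opp run (2,4), next='.' -> no flip
Dir N: opp run (2,5), next='.' -> no flip
Dir NE: edge -> no flip
Dir W: opp run (3,4) capped by B -> flip
Dir E: edge -> no flip
Dir SW: opp run (4,4), next='.' -> no flip
Dir S: opp run (4,5), next='.' -> no flip
Dir SE: edge -> no flip
All flips: (3,4)

Answer: ......
.B..B.
..BWWW
..BBBB
...BWW
......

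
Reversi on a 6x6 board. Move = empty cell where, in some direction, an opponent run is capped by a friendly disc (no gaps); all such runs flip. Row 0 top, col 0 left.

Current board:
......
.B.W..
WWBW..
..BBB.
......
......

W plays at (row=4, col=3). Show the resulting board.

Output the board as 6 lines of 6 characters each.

Place W at (4,3); scan 8 dirs for brackets.
Dir NW: opp run (3,2) capped by W -> flip
Dir N: opp run (3,3) capped by W -> flip
Dir NE: opp run (3,4), next='.' -> no flip
Dir W: first cell '.' (not opp) -> no flip
Dir E: first cell '.' (not opp) -> no flip
Dir SW: first cell '.' (not opp) -> no flip
Dir S: first cell '.' (not opp) -> no flip
Dir SE: first cell '.' (not opp) -> no flip
All flips: (3,2) (3,3)

Answer: ......
.B.W..
WWBW..
..WWB.
...W..
......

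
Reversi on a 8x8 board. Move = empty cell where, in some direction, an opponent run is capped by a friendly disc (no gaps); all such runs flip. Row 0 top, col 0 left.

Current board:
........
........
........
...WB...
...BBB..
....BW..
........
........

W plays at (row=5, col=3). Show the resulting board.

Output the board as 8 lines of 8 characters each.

Answer: ........
........
........
...WB...
...WBB..
...WWW..
........
........

Derivation:
Place W at (5,3); scan 8 dirs for brackets.
Dir NW: first cell '.' (not opp) -> no flip
Dir N: opp run (4,3) capped by W -> flip
Dir NE: opp run (4,4), next='.' -> no flip
Dir W: first cell '.' (not opp) -> no flip
Dir E: opp run (5,4) capped by W -> flip
Dir SW: first cell '.' (not opp) -> no flip
Dir S: first cell '.' (not opp) -> no flip
Dir SE: first cell '.' (not opp) -> no flip
All flips: (4,3) (5,4)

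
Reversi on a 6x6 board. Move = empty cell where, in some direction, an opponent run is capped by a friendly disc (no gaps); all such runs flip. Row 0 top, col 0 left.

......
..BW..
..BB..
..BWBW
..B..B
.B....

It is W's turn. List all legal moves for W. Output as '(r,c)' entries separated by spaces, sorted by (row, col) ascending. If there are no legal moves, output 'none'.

(0,1): no bracket -> illegal
(0,2): no bracket -> illegal
(0,3): no bracket -> illegal
(1,1): flips 2 -> legal
(1,4): no bracket -> illegal
(2,1): no bracket -> illegal
(2,4): no bracket -> illegal
(2,5): no bracket -> illegal
(3,1): flips 2 -> legal
(4,0): no bracket -> illegal
(4,1): no bracket -> illegal
(4,3): no bracket -> illegal
(4,4): no bracket -> illegal
(5,0): no bracket -> illegal
(5,2): no bracket -> illegal
(5,3): no bracket -> illegal
(5,4): no bracket -> illegal
(5,5): flips 1 -> legal

Answer: (1,1) (3,1) (5,5)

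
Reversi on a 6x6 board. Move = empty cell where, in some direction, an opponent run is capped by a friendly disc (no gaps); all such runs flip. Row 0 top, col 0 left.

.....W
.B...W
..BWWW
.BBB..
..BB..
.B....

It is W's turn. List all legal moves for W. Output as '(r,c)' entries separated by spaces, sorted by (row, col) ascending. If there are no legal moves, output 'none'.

Answer: (2,1) (4,1) (5,3)

Derivation:
(0,0): no bracket -> illegal
(0,1): no bracket -> illegal
(0,2): no bracket -> illegal
(1,0): no bracket -> illegal
(1,2): no bracket -> illegal
(1,3): no bracket -> illegal
(2,0): no bracket -> illegal
(2,1): flips 1 -> legal
(3,0): no bracket -> illegal
(3,4): no bracket -> illegal
(4,0): no bracket -> illegal
(4,1): flips 1 -> legal
(4,4): no bracket -> illegal
(5,0): no bracket -> illegal
(5,2): no bracket -> illegal
(5,3): flips 2 -> legal
(5,4): no bracket -> illegal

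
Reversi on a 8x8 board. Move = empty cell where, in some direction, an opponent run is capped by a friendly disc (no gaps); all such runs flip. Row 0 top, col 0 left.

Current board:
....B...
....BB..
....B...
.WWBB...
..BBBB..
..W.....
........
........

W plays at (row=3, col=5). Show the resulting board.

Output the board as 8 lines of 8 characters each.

Place W at (3,5); scan 8 dirs for brackets.
Dir NW: opp run (2,4), next='.' -> no flip
Dir N: first cell '.' (not opp) -> no flip
Dir NE: first cell '.' (not opp) -> no flip
Dir W: opp run (3,4) (3,3) capped by W -> flip
Dir E: first cell '.' (not opp) -> no flip
Dir SW: opp run (4,4), next='.' -> no flip
Dir S: opp run (4,5), next='.' -> no flip
Dir SE: first cell '.' (not opp) -> no flip
All flips: (3,3) (3,4)

Answer: ....B...
....BB..
....B...
.WWWWW..
..BBBB..
..W.....
........
........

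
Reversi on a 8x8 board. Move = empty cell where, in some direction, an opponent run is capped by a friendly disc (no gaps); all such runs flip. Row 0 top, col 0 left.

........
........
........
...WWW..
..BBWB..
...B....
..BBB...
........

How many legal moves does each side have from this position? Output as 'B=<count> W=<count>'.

Answer: B=4 W=8

Derivation:
-- B to move --
(2,2): no bracket -> illegal
(2,3): flips 2 -> legal
(2,4): flips 1 -> legal
(2,5): flips 2 -> legal
(2,6): flips 2 -> legal
(3,2): no bracket -> illegal
(3,6): no bracket -> illegal
(4,6): no bracket -> illegal
(5,4): no bracket -> illegal
(5,5): no bracket -> illegal
B mobility = 4
-- W to move --
(3,1): no bracket -> illegal
(3,2): no bracket -> illegal
(3,6): no bracket -> illegal
(4,1): flips 2 -> legal
(4,6): flips 1 -> legal
(5,1): flips 1 -> legal
(5,2): flips 1 -> legal
(5,4): no bracket -> illegal
(5,5): flips 1 -> legal
(5,6): flips 1 -> legal
(6,1): no bracket -> illegal
(6,5): no bracket -> illegal
(7,1): flips 2 -> legal
(7,2): no bracket -> illegal
(7,3): flips 3 -> legal
(7,4): no bracket -> illegal
(7,5): no bracket -> illegal
W mobility = 8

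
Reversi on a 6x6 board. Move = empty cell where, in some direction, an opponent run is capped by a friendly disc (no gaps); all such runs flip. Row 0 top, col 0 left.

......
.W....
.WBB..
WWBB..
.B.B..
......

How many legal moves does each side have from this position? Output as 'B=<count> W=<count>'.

-- B to move --
(0,0): flips 1 -> legal
(0,1): flips 3 -> legal
(0,2): no bracket -> illegal
(1,0): flips 1 -> legal
(1,2): no bracket -> illegal
(2,0): flips 1 -> legal
(4,0): flips 1 -> legal
(4,2): no bracket -> illegal
B mobility = 5
-- W to move --
(1,2): no bracket -> illegal
(1,3): flips 1 -> legal
(1,4): no bracket -> illegal
(2,4): flips 2 -> legal
(3,4): flips 2 -> legal
(4,0): no bracket -> illegal
(4,2): no bracket -> illegal
(4,4): flips 2 -> legal
(5,0): no bracket -> illegal
(5,1): flips 1 -> legal
(5,2): flips 1 -> legal
(5,3): no bracket -> illegal
(5,4): flips 2 -> legal
W mobility = 7

Answer: B=5 W=7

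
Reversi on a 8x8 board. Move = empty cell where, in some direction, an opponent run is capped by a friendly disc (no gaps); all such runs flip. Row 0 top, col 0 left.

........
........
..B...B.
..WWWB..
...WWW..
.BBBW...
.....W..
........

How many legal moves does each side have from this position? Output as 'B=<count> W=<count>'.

-- B to move --
(2,1): no bracket -> illegal
(2,3): flips 2 -> legal
(2,4): no bracket -> illegal
(2,5): flips 2 -> legal
(3,1): flips 3 -> legal
(3,6): no bracket -> illegal
(4,1): no bracket -> illegal
(4,2): flips 1 -> legal
(4,6): no bracket -> illegal
(5,5): flips 4 -> legal
(5,6): no bracket -> illegal
(6,3): no bracket -> illegal
(6,4): no bracket -> illegal
(6,6): no bracket -> illegal
(7,4): no bracket -> illegal
(7,5): no bracket -> illegal
(7,6): no bracket -> illegal
B mobility = 5
-- W to move --
(1,1): flips 1 -> legal
(1,2): flips 1 -> legal
(1,3): no bracket -> illegal
(1,5): no bracket -> illegal
(1,6): no bracket -> illegal
(1,7): flips 2 -> legal
(2,1): no bracket -> illegal
(2,3): no bracket -> illegal
(2,4): no bracket -> illegal
(2,5): flips 1 -> legal
(2,7): no bracket -> illegal
(3,1): no bracket -> illegal
(3,6): flips 1 -> legal
(3,7): no bracket -> illegal
(4,0): no bracket -> illegal
(4,1): no bracket -> illegal
(4,2): no bracket -> illegal
(4,6): no bracket -> illegal
(5,0): flips 3 -> legal
(6,0): no bracket -> illegal
(6,1): flips 1 -> legal
(6,2): flips 1 -> legal
(6,3): flips 1 -> legal
(6,4): no bracket -> illegal
W mobility = 9

Answer: B=5 W=9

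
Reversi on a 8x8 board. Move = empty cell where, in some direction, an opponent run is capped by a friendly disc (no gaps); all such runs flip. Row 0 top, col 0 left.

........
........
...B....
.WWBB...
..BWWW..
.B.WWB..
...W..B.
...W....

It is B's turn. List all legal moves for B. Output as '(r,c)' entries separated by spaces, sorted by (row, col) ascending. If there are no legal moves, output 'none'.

Answer: (2,0) (2,2) (3,0) (3,5) (4,1) (4,6) (5,2) (5,6) (6,4)

Derivation:
(2,0): flips 1 -> legal
(2,1): no bracket -> illegal
(2,2): flips 1 -> legal
(3,0): flips 2 -> legal
(3,5): flips 1 -> legal
(3,6): no bracket -> illegal
(4,0): no bracket -> illegal
(4,1): flips 1 -> legal
(4,6): flips 3 -> legal
(5,2): flips 3 -> legal
(5,6): flips 1 -> legal
(6,2): no bracket -> illegal
(6,4): flips 3 -> legal
(6,5): no bracket -> illegal
(7,2): no bracket -> illegal
(7,4): no bracket -> illegal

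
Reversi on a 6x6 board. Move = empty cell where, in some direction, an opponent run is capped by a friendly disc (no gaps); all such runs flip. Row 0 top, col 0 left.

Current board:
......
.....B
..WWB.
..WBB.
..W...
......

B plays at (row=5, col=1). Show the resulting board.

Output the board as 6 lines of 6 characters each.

Answer: ......
.....B
..WWB.
..WBB.
..B...
.B....

Derivation:
Place B at (5,1); scan 8 dirs for brackets.
Dir NW: first cell '.' (not opp) -> no flip
Dir N: first cell '.' (not opp) -> no flip
Dir NE: opp run (4,2) capped by B -> flip
Dir W: first cell '.' (not opp) -> no flip
Dir E: first cell '.' (not opp) -> no flip
Dir SW: edge -> no flip
Dir S: edge -> no flip
Dir SE: edge -> no flip
All flips: (4,2)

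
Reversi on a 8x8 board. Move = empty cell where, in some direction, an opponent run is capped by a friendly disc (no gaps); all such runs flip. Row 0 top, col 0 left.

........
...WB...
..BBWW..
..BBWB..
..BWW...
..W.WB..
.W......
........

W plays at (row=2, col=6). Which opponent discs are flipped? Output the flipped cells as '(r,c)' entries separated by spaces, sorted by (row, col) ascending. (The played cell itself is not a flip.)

Answer: (3,5)

Derivation:
Dir NW: first cell '.' (not opp) -> no flip
Dir N: first cell '.' (not opp) -> no flip
Dir NE: first cell '.' (not opp) -> no flip
Dir W: first cell 'W' (not opp) -> no flip
Dir E: first cell '.' (not opp) -> no flip
Dir SW: opp run (3,5) capped by W -> flip
Dir S: first cell '.' (not opp) -> no flip
Dir SE: first cell '.' (not opp) -> no flip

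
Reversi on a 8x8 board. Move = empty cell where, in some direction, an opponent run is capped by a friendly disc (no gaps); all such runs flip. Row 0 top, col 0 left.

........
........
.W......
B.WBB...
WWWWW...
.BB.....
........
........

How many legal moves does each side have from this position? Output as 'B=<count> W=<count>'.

Answer: B=7 W=10

Derivation:
-- B to move --
(1,0): no bracket -> illegal
(1,1): no bracket -> illegal
(1,2): flips 1 -> legal
(2,0): no bracket -> illegal
(2,2): flips 2 -> legal
(2,3): no bracket -> illegal
(3,1): flips 2 -> legal
(3,5): no bracket -> illegal
(4,5): no bracket -> illegal
(5,0): flips 1 -> legal
(5,3): flips 1 -> legal
(5,4): flips 1 -> legal
(5,5): flips 1 -> legal
B mobility = 7
-- W to move --
(2,0): flips 1 -> legal
(2,2): flips 1 -> legal
(2,3): flips 1 -> legal
(2,4): flips 2 -> legal
(2,5): flips 1 -> legal
(3,1): no bracket -> illegal
(3,5): flips 2 -> legal
(4,5): no bracket -> illegal
(5,0): no bracket -> illegal
(5,3): no bracket -> illegal
(6,0): flips 1 -> legal
(6,1): flips 2 -> legal
(6,2): flips 2 -> legal
(6,3): flips 1 -> legal
W mobility = 10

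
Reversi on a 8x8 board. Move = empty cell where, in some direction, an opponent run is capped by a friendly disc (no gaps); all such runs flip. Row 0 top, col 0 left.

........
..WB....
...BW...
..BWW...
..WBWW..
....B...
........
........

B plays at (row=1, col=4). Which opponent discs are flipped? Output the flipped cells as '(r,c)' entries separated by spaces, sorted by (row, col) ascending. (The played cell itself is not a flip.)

Dir NW: first cell '.' (not opp) -> no flip
Dir N: first cell '.' (not opp) -> no flip
Dir NE: first cell '.' (not opp) -> no flip
Dir W: first cell 'B' (not opp) -> no flip
Dir E: first cell '.' (not opp) -> no flip
Dir SW: first cell 'B' (not opp) -> no flip
Dir S: opp run (2,4) (3,4) (4,4) capped by B -> flip
Dir SE: first cell '.' (not opp) -> no flip

Answer: (2,4) (3,4) (4,4)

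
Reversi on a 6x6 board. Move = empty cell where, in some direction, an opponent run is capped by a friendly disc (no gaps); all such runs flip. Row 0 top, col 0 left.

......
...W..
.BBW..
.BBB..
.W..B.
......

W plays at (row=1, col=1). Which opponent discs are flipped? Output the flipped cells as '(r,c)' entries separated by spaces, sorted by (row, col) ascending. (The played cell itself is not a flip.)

Dir NW: first cell '.' (not opp) -> no flip
Dir N: first cell '.' (not opp) -> no flip
Dir NE: first cell '.' (not opp) -> no flip
Dir W: first cell '.' (not opp) -> no flip
Dir E: first cell '.' (not opp) -> no flip
Dir SW: first cell '.' (not opp) -> no flip
Dir S: opp run (2,1) (3,1) capped by W -> flip
Dir SE: opp run (2,2) (3,3) (4,4), next='.' -> no flip

Answer: (2,1) (3,1)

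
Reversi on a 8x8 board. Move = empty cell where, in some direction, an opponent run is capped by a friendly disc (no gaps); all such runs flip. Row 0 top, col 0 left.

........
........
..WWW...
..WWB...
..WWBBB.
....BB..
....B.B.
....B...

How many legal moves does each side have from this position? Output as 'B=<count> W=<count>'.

Answer: B=7 W=6

Derivation:
-- B to move --
(1,1): flips 2 -> legal
(1,2): flips 1 -> legal
(1,3): no bracket -> illegal
(1,4): flips 1 -> legal
(1,5): no bracket -> illegal
(2,1): flips 2 -> legal
(2,5): no bracket -> illegal
(3,1): flips 2 -> legal
(3,5): no bracket -> illegal
(4,1): flips 2 -> legal
(5,1): no bracket -> illegal
(5,2): flips 1 -> legal
(5,3): no bracket -> illegal
B mobility = 7
-- W to move --
(2,5): flips 1 -> legal
(3,5): flips 1 -> legal
(3,6): no bracket -> illegal
(3,7): no bracket -> illegal
(4,7): flips 3 -> legal
(5,3): no bracket -> illegal
(5,6): flips 2 -> legal
(5,7): no bracket -> illegal
(6,3): no bracket -> illegal
(6,5): flips 1 -> legal
(6,7): no bracket -> illegal
(7,3): no bracket -> illegal
(7,5): no bracket -> illegal
(7,6): no bracket -> illegal
(7,7): flips 3 -> legal
W mobility = 6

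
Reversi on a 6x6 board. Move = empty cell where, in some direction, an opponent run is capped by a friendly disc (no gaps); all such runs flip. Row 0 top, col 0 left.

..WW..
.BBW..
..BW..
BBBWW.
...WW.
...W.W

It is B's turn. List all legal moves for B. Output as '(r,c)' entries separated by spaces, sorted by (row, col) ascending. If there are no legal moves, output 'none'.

Answer: (0,4) (1,4) (2,4) (3,5) (4,5) (5,4)

Derivation:
(0,1): no bracket -> illegal
(0,4): flips 1 -> legal
(1,4): flips 2 -> legal
(2,4): flips 1 -> legal
(2,5): no bracket -> illegal
(3,5): flips 2 -> legal
(4,2): no bracket -> illegal
(4,5): flips 2 -> legal
(5,2): no bracket -> illegal
(5,4): flips 1 -> legal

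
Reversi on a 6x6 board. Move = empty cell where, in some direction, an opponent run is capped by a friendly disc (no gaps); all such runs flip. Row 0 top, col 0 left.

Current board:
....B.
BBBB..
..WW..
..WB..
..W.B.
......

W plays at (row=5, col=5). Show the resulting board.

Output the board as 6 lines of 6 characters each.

Answer: ....B.
BBBB..
..WW..
..WW..
..W.W.
.....W

Derivation:
Place W at (5,5); scan 8 dirs for brackets.
Dir NW: opp run (4,4) (3,3) capped by W -> flip
Dir N: first cell '.' (not opp) -> no flip
Dir NE: edge -> no flip
Dir W: first cell '.' (not opp) -> no flip
Dir E: edge -> no flip
Dir SW: edge -> no flip
Dir S: edge -> no flip
Dir SE: edge -> no flip
All flips: (3,3) (4,4)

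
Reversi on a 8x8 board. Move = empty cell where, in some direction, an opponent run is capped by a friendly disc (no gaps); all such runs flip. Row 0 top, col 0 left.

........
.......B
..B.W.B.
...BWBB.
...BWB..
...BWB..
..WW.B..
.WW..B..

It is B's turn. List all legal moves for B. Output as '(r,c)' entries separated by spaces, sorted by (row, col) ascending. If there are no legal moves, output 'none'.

(1,3): flips 1 -> legal
(1,4): no bracket -> illegal
(1,5): flips 1 -> legal
(2,3): flips 1 -> legal
(2,5): flips 1 -> legal
(5,1): no bracket -> illegal
(5,2): no bracket -> illegal
(6,0): no bracket -> illegal
(6,1): no bracket -> illegal
(6,4): no bracket -> illegal
(7,0): no bracket -> illegal
(7,3): flips 1 -> legal
(7,4): no bracket -> illegal

Answer: (1,3) (1,5) (2,3) (2,5) (7,3)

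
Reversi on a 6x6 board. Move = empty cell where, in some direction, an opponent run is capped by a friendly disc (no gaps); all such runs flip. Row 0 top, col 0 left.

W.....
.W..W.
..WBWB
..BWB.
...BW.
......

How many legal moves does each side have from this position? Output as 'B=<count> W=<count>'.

Answer: B=7 W=6

Derivation:
-- B to move --
(0,1): no bracket -> illegal
(0,2): no bracket -> illegal
(0,3): flips 1 -> legal
(0,4): flips 2 -> legal
(0,5): flips 1 -> legal
(1,0): no bracket -> illegal
(1,2): flips 1 -> legal
(1,3): no bracket -> illegal
(1,5): no bracket -> illegal
(2,0): no bracket -> illegal
(2,1): flips 1 -> legal
(3,1): no bracket -> illegal
(3,5): no bracket -> illegal
(4,2): no bracket -> illegal
(4,5): flips 1 -> legal
(5,3): no bracket -> illegal
(5,4): flips 1 -> legal
(5,5): no bracket -> illegal
B mobility = 7
-- W to move --
(1,2): no bracket -> illegal
(1,3): flips 1 -> legal
(1,5): no bracket -> illegal
(2,1): no bracket -> illegal
(3,1): flips 1 -> legal
(3,5): flips 1 -> legal
(4,1): flips 2 -> legal
(4,2): flips 2 -> legal
(4,5): no bracket -> illegal
(5,2): no bracket -> illegal
(5,3): flips 1 -> legal
(5,4): no bracket -> illegal
W mobility = 6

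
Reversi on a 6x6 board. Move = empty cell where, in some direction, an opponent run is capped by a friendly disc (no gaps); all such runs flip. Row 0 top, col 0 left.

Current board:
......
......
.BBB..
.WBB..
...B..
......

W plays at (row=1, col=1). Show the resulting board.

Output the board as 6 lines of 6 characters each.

Place W at (1,1); scan 8 dirs for brackets.
Dir NW: first cell '.' (not opp) -> no flip
Dir N: first cell '.' (not opp) -> no flip
Dir NE: first cell '.' (not opp) -> no flip
Dir W: first cell '.' (not opp) -> no flip
Dir E: first cell '.' (not opp) -> no flip
Dir SW: first cell '.' (not opp) -> no flip
Dir S: opp run (2,1) capped by W -> flip
Dir SE: opp run (2,2) (3,3), next='.' -> no flip
All flips: (2,1)

Answer: ......
.W....
.WBB..
.WBB..
...B..
......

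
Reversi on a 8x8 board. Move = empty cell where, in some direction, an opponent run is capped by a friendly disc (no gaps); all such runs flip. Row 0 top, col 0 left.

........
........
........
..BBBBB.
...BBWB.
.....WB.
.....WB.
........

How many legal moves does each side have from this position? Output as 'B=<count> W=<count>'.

-- B to move --
(5,4): flips 2 -> legal
(6,4): flips 2 -> legal
(7,4): flips 1 -> legal
(7,5): flips 3 -> legal
(7,6): no bracket -> illegal
B mobility = 4
-- W to move --
(2,1): no bracket -> illegal
(2,2): flips 2 -> legal
(2,3): flips 1 -> legal
(2,4): no bracket -> illegal
(2,5): flips 1 -> legal
(2,6): no bracket -> illegal
(2,7): flips 1 -> legal
(3,1): no bracket -> illegal
(3,7): flips 1 -> legal
(4,1): no bracket -> illegal
(4,2): flips 2 -> legal
(4,7): flips 2 -> legal
(5,2): no bracket -> illegal
(5,3): no bracket -> illegal
(5,4): no bracket -> illegal
(5,7): flips 1 -> legal
(6,7): flips 2 -> legal
(7,5): no bracket -> illegal
(7,6): no bracket -> illegal
(7,7): flips 1 -> legal
W mobility = 10

Answer: B=4 W=10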